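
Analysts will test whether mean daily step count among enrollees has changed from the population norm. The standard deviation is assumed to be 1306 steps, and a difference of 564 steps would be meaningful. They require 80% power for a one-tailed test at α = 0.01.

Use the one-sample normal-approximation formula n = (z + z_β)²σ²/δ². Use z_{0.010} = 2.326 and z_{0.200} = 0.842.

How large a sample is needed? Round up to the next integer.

n = 54

n = (z_α + z_β)² · σ² / δ²
  = (2.326 + 0.842)² · 1306² / 564²
  = 10.0362 · 1705636 / 318096
  = 53.81
Round up → n = 54.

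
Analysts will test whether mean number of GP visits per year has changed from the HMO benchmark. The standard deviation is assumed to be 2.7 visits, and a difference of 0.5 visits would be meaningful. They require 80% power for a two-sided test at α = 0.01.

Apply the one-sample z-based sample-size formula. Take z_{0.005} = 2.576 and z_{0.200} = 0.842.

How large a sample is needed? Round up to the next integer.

n = 341

n = (z_{α/2} + z_β)² · σ² / δ²
  = (2.576 + 0.842)² · 2.7² / 0.5²
  = 11.6827 · 7.29 / 0.25
  = 340.67
Round up → n = 341.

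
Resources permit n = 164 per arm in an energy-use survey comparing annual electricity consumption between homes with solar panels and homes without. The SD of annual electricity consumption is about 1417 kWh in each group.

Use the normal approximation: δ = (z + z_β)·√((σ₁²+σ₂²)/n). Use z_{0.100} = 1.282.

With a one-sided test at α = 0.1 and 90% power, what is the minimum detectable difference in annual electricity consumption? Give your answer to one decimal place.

δ = (z_α + z_β) · √((σ₁²+σ₂²)/n)
  = (1.282 + 1.282) · √(4015778/164)
  = 2.564 · √24486.5
  = 2.564 · 156.4815
  = 401.2185

Minimum detectable difference ≈ 401.2 kWh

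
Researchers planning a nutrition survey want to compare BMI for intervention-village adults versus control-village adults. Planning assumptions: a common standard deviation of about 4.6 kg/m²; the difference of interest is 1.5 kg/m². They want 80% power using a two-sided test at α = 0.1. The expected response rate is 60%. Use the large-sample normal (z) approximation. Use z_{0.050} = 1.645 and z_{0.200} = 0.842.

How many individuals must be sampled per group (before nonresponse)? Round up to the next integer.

n = (z_{α/2} + z_β)² · (σ₁² + σ₂²) / δ²
  = (1.645 + 0.842)² · (2·4.6² = 42.32) / 1.5²
  = 6.1852 · 42.32 / 2.25
  = 116.34
Adjust for 60% response: 116.34 / 0.60 = 193.89.
Round up → n = 194 per group.

n = 194 per group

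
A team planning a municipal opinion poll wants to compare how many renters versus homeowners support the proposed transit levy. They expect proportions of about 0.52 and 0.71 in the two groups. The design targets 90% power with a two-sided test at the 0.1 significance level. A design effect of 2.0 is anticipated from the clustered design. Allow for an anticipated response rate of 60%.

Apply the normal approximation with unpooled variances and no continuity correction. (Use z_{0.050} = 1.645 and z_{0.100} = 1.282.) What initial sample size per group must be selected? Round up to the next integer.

n = 361 per group

n = (z_{α/2} + z_β)² · [p₁(1−p₁) + p₂(1−p₂)] / (p₁ − p₂)²
  = (1.645 + 1.282)² · (0.52·0.48 + 0.71·0.29) / (-0.19)²
  = (2.927)² · (0.2496 + 0.2059) / 0.0361
  = 8.5673 · 0.4555 / 0.0361
  = 108.10
Design effect: 2.0 × 108.10 = 216.20.
Adjust for 60% response: 216.20 / 0.60 = 360.33.
Round up → n = 361 per group.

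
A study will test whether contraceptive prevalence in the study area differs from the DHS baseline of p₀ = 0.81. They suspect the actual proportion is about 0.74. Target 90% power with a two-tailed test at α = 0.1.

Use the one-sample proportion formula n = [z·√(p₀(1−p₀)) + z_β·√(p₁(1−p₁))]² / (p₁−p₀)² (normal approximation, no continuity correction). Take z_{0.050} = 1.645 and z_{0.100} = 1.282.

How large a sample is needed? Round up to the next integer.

n = 298

n = [z_{α/2}·√(p₀q₀) + z_β·√(p₁q₁)]² / (p₁ − p₀)²
  = [1.645·√(0.81·0.19) + 1.282·√(0.74·0.26)]² / (-0.07)²
  = [1.645·0.3923 + 1.282·0.4386]² / 0.0049
  = [1.2077]² / 0.0049
  = 297.64
Round up → n = 298.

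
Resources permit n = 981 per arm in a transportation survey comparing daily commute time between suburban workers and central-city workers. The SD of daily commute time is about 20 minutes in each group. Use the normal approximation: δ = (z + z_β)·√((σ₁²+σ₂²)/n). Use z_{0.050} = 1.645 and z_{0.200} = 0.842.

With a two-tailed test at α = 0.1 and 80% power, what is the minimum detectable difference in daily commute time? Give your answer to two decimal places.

δ = (z_{α/2} + z_β) · √((σ₁²+σ₂²)/n)
  = (1.645 + 0.842) · √(800/981)
  = 2.487 · √0.81549
  = 2.487 · 0.9030
  = 2.2459

Minimum detectable difference ≈ 2.25 minutes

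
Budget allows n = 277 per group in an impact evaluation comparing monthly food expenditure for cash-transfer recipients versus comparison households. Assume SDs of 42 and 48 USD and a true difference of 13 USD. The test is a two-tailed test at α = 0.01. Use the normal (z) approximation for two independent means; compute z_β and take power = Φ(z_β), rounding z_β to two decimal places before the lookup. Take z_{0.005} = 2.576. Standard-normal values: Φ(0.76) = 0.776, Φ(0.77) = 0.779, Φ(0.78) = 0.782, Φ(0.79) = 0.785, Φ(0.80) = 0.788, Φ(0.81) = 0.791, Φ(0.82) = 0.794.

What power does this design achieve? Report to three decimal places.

Power ≈ 0.794

z_β = δ·√(n/(σ₁²+σ₂²)) − z_{α/2}
    = 13 · √(277/4068) − 2.576
    = 13 · 0.26095 − 2.576
    = 3.3923 − 2.576 = 0.8163 → 0.82
Power = Φ(0.82) = 0.794.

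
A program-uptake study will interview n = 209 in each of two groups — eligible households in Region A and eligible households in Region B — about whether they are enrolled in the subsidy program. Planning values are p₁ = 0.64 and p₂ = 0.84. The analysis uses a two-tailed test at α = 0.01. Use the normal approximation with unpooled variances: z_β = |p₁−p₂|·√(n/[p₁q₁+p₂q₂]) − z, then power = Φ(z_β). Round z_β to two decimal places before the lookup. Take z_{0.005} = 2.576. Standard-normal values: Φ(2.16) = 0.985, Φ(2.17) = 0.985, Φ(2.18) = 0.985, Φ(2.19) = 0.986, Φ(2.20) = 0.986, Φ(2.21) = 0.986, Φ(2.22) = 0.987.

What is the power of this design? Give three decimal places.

z_β = |p₁−p₂|·√(n/[p₁q₁+p₂q₂]) − z_{α/2}
    = 0.20 · √(209/0.3648) − 2.576
    = 0.20 · 23.9357 − 2.576
    = 4.7871 − 2.576 = 2.2111 → 2.21
Power = Φ(2.21) = 0.986.

Power ≈ 0.986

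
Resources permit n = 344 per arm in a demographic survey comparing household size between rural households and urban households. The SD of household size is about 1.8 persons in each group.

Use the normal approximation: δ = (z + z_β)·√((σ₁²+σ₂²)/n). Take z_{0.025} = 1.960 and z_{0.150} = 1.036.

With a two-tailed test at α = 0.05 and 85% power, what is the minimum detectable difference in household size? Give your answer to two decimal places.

δ = (z_{α/2} + z_β) · √((σ₁²+σ₂²)/n)
  = (1.960 + 1.036) · √(6.48/344)
  = 2.996 · √0.01884
  = 2.996 · 0.1372
  = 0.4112

Minimum detectable difference ≈ 0.41 persons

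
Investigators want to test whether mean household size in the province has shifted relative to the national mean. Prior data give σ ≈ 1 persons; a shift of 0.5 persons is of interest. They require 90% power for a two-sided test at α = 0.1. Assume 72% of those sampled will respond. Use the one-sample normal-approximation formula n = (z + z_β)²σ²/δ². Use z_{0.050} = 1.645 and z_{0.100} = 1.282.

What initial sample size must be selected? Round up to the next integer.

n = 48

n = (z_{α/2} + z_β)² · σ² / δ²
  = (1.645 + 1.282)² · 1² / 0.5²
  = 8.5673 · 1 / 0.25
  = 34.27
Adjust for 72% response: 34.27 / 0.72 = 47.60.
Round up → n = 48.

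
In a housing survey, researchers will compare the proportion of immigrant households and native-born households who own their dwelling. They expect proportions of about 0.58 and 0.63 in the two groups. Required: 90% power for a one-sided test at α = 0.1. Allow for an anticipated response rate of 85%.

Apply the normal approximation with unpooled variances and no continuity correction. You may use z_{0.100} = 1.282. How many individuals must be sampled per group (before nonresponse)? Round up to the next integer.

n = 1475 per group

n = (z_α + z_β)² · [p₁(1−p₁) + p₂(1−p₂)] / (p₁ − p₂)²
  = (1.282 + 1.282)² · (0.58·0.42 + 0.63·0.37) / (-0.05)²
  = (2.564)² · (0.2436 + 0.2331) / 0.0025
  = 6.5741 · 0.4767 / 0.0025
  = 1253.55
Adjust for 85% response: 1253.55 / 0.85 = 1474.76.
Round up → n = 1475 per group.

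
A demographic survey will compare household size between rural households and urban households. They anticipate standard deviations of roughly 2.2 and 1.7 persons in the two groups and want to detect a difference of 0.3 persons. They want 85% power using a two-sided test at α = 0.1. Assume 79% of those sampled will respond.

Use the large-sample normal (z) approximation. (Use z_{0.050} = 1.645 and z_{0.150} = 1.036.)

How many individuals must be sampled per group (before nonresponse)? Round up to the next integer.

n = (z_{α/2} + z_β)² · (σ₁² + σ₂²) / δ²
  = (1.645 + 1.036)² · (2.2² + 1.7² = 7.73) / 0.3²
  = 7.1878 · 7.73 / 0.09
  = 617.35
Adjust for 79% response: 617.35 / 0.79 = 781.45.
Round up → n = 782 per group.

n = 782 per group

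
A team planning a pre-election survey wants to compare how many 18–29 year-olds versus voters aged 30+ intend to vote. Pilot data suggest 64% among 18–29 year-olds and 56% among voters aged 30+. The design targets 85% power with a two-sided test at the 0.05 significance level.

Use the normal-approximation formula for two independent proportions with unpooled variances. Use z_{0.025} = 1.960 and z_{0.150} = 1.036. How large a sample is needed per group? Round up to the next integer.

n = 669 per group

n = (z_{α/2} + z_β)² · [p₁(1−p₁) + p₂(1−p₂)] / (p₁ − p₂)²
  = (1.960 + 1.036)² · (0.64·0.36 + 0.56·0.44) / (0.08)²
  = (2.996)² · (0.2304 + 0.2464) / 0.0064
  = 8.9760 · 0.4768 / 0.0064
  = 668.71
Round up → n = 669 per group.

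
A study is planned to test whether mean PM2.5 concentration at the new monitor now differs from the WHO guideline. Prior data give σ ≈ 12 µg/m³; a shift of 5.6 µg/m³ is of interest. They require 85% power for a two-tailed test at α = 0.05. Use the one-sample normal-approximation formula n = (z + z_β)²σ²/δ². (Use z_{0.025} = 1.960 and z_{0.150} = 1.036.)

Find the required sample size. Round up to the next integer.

n = 42

n = (z_{α/2} + z_β)² · σ² / δ²
  = (1.960 + 1.036)² · 12² / 5.6²
  = 8.9760 · 144 / 31.36
  = 41.22
Round up → n = 42.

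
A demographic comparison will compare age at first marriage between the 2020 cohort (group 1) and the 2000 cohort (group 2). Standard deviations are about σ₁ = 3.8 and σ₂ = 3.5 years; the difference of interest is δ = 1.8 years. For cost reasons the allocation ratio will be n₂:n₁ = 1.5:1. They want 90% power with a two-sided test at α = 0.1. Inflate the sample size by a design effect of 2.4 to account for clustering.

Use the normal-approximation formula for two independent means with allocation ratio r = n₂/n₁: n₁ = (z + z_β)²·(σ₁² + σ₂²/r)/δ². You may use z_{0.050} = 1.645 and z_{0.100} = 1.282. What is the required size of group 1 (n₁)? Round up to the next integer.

n₁ = (z_{α/2} + z_β)² · (σ₁² + σ₂²/r) / δ²
   = (1.645 + 1.282)² · (3.8² + 3.5²/1.5) / 1.8²
   = 8.5673 · (14.44 + 8.1667) / 3.24
   = 8.5673 · 22.6067 / 3.24
   = 59.78
Design effect: 2.4 × 59.78 = 143.47.
Round up → n₁ = 144; n₂ = r·n₁ = 1.5 × 144 = 216.

n₁ = 144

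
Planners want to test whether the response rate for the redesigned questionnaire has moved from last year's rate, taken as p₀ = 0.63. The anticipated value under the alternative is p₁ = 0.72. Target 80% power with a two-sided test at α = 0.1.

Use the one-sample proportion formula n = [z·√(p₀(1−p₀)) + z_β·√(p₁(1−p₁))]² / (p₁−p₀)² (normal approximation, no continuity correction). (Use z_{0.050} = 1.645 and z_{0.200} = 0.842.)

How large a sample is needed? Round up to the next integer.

n = 170

n = [z_{α/2}·√(p₀q₀) + z_β·√(p₁q₁)]² / (p₁ − p₀)²
  = [1.645·√(0.63·0.37) + 0.842·√(0.72·0.28)]² / (0.09)²
  = [1.645·0.4828 + 0.842·0.4490]² / 0.0081
  = [1.1723]² / 0.0081
  = 169.66
Round up → n = 170.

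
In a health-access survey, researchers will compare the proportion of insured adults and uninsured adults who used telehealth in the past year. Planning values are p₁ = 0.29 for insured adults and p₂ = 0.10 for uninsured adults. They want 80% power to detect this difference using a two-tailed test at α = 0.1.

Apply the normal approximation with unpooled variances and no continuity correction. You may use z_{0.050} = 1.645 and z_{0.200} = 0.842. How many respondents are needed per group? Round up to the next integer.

n = (z_{α/2} + z_β)² · [p₁(1−p₁) + p₂(1−p₂)] / (p₁ − p₂)²
  = (1.645 + 0.842)² · (0.29·0.71 + 0.10·0.90) / (0.19)²
  = (2.487)² · (0.2059 + 0.0900) / 0.0361
  = 6.1852 · 0.2959 / 0.0361
  = 50.70
Round up → n = 51 per group.

n = 51 per group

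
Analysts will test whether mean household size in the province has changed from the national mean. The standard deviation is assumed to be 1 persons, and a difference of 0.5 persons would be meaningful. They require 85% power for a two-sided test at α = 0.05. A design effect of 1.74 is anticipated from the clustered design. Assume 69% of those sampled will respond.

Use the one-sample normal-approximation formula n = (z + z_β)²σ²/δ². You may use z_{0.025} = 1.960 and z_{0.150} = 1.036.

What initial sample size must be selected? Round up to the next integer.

n = (z_{α/2} + z_β)² · σ² / δ²
  = (1.960 + 1.036)² · 1² / 0.5²
  = 8.9760 · 1 / 0.25
  = 35.90
Design effect: 1.74 × 35.90 = 62.47.
Adjust for 69% response: 62.47 / 0.69 = 90.54.
Round up → n = 91.

n = 91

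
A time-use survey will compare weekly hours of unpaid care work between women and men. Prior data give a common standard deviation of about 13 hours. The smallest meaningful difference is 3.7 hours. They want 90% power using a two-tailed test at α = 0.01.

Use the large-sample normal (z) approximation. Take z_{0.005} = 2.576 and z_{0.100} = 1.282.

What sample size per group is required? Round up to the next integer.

n = 368 per group

n = (z_{α/2} + z_β)² · (σ₁² + σ₂²) / δ²
  = (2.576 + 1.282)² · (2·13² = 338) / 3.7²
  = 14.8842 · 338 / 13.69
  = 367.48
Round up → n = 368 per group.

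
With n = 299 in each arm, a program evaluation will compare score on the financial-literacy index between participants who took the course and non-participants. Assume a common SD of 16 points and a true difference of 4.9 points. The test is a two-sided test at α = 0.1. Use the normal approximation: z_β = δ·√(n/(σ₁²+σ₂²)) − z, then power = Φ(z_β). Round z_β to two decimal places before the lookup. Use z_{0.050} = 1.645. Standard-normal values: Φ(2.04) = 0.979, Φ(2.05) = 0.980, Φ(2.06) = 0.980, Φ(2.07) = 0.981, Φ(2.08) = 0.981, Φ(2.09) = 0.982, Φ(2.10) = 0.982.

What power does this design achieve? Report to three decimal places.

z_β = δ·√(n/(σ₁²+σ₂²)) − z_{α/2}
    = 4.9 · √(299/512) − 1.645
    = 4.9 · 0.76419 − 1.645
    = 3.7445 − 1.645 = 2.0995 → 2.10
Power = Φ(2.10) = 0.982.

Power ≈ 0.982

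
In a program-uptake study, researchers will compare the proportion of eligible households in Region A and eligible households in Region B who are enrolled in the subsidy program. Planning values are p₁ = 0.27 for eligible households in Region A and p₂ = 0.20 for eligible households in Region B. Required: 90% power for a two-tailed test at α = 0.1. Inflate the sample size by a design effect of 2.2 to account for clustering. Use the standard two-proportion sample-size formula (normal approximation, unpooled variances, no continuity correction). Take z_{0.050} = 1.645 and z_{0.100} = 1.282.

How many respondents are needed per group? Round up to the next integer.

n = (z_{α/2} + z_β)² · [p₁(1−p₁) + p₂(1−p₂)] / (p₁ − p₂)²
  = (1.645 + 1.282)² · (0.27·0.73 + 0.20·0.80) / (0.07)²
  = (2.927)² · (0.1971 + 0.1600) / 0.0049
  = 8.5673 · 0.3571 / 0.0049
  = 624.37
Design effect: 2.2 × 624.37 = 1373.61.
Round up → n = 1374 per group.

n = 1374 per group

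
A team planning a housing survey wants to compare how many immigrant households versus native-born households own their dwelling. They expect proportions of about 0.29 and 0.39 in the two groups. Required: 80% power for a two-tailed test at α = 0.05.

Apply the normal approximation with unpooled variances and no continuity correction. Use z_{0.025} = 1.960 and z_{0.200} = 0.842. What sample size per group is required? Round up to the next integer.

n = 349 per group

n = (z_{α/2} + z_β)² · [p₁(1−p₁) + p₂(1−p₂)] / (p₁ − p₂)²
  = (1.960 + 0.842)² · (0.29·0.71 + 0.39·0.61) / (-0.10)²
  = (2.802)² · (0.2059 + 0.2379) / 0.0100
  = 7.8512 · 0.4438 / 0.0100
  = 348.44
Round up → n = 349 per group.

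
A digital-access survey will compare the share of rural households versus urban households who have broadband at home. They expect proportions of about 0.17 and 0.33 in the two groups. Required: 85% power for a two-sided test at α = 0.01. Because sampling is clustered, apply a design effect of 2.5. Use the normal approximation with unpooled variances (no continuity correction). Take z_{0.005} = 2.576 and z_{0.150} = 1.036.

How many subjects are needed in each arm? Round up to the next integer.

n = (z_{α/2} + z_β)² · [p₁(1−p₁) + p₂(1−p₂)] / (p₁ − p₂)²
  = (2.576 + 1.036)² · (0.17·0.83 + 0.33·0.67) / (-0.16)²
  = (3.612)² · (0.1411 + 0.2211) / 0.0256
  = 13.0465 · 0.3622 / 0.0256
  = 184.59
Design effect: 2.5 × 184.59 = 461.47.
Round up → n = 462 per group.

n = 462 per group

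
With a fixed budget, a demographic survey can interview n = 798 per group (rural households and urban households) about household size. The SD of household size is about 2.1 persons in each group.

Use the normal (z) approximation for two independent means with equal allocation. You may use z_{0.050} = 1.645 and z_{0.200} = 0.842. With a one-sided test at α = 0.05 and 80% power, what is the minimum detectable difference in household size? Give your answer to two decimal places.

Minimum detectable difference ≈ 0.26 persons

δ = (z_α + z_β) · √((σ₁²+σ₂²)/n)
  = (1.645 + 0.842) · √(8.82/798)
  = 2.487 · √0.01105
  = 2.487 · 0.1051
  = 0.2615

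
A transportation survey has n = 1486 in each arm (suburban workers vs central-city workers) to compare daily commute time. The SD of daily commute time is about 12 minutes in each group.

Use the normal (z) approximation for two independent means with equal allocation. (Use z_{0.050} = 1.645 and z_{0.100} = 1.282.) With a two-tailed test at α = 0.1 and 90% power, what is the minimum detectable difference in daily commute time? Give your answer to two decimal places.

Minimum detectable difference ≈ 1.29 minutes

δ = (z_{α/2} + z_β) · √((σ₁²+σ₂²)/n)
  = (1.645 + 1.282) · √(288/1486)
  = 2.927 · √0.19381
  = 2.927 · 0.4402
  = 1.2886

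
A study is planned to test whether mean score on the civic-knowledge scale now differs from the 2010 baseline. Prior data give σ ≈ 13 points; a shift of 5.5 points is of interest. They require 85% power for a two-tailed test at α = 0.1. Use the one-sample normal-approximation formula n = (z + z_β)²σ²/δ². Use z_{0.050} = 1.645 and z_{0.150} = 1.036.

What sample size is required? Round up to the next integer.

n = (z_{α/2} + z_β)² · σ² / δ²
  = (1.645 + 1.036)² · 13² / 5.5²
  = 7.1878 · 169 / 30.25
  = 40.16
Round up → n = 41.

n = 41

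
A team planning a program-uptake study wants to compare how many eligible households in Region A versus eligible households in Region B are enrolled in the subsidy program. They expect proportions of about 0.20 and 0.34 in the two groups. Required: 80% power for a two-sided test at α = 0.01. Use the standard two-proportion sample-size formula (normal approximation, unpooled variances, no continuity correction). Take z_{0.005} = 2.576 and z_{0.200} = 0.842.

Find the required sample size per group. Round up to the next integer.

n = (z_{α/2} + z_β)² · [p₁(1−p₁) + p₂(1−p₂)] / (p₁ − p₂)²
  = (2.576 + 0.842)² · (0.20·0.80 + 0.34·0.66) / (-0.14)²
  = (3.418)² · (0.1600 + 0.2244) / 0.0196
  = 11.6827 · 0.3844 / 0.0196
  = 229.12
Round up → n = 230 per group.

n = 230 per group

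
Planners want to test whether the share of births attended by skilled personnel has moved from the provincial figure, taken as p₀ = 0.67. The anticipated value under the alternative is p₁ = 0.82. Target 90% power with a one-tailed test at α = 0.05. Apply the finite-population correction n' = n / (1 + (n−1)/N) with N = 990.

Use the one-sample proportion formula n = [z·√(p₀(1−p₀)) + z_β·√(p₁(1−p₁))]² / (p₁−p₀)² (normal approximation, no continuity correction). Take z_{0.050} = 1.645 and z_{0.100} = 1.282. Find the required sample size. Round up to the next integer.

n = [z_α·√(p₀q₀) + z_β·√(p₁q₁)]² / (p₁ − p₀)²
  = [1.645·√(0.67·0.33) + 1.282·√(0.82·0.18)]² / (0.15)²
  = [1.645·0.4702 + 1.282·0.3842]² / 0.0225
  = [1.2660]² / 0.0225
  = 71.24
Finite-population correction (N = 990): 71.24 / (1 + (71.24 − 1)/990) = 66.52.
Round up → n = 67.

n = 67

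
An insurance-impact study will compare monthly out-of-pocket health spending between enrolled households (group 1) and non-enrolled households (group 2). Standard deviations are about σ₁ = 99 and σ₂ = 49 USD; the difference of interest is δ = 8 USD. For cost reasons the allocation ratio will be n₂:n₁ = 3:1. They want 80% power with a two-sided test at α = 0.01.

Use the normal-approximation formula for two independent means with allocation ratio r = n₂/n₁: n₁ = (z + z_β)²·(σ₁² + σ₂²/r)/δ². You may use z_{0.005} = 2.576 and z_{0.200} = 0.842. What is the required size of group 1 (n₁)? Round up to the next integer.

n₁ = (z_{α/2} + z_β)² · (σ₁² + σ₂²/r) / δ²
   = (2.576 + 0.842)² · (99² + 49²/3) / 8²
   = 11.6827 · (9801 + 800.3333) / 64
   = 11.6827 · 10601.3 / 64
   = 1935.19
Round up → n₁ = 1936; n₂ = r·n₁ = 3 × 1936 = 5808.

n₁ = 1936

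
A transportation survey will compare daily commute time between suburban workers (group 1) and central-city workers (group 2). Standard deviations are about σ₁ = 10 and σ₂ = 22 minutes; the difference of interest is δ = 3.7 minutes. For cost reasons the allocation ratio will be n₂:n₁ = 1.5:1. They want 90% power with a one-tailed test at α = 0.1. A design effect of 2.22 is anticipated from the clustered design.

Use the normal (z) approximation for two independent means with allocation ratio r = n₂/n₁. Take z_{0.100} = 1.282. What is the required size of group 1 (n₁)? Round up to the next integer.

n₁ = 451

n₁ = (z_α + z_β)² · (σ₁² + σ₂²/r) / δ²
   = (1.282 + 1.282)² · (10² + 22²/1.5) / 3.7²
   = 6.5741 · (100 + 322.6667) / 13.69
   = 6.5741 · 422.6667 / 13.69
   = 202.97
Design effect: 2.22 × 202.97 = 450.59.
Round up → n₁ = 451; n₂ = r·n₁ = 1.5 × 451 = 677.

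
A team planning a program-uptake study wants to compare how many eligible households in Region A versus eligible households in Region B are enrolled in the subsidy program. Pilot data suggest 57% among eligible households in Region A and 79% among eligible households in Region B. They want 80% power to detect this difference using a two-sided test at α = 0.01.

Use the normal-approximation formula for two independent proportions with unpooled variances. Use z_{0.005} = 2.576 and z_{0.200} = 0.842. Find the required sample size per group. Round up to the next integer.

n = (z_{α/2} + z_β)² · [p₁(1−p₁) + p₂(1−p₂)] / (p₁ − p₂)²
  = (2.576 + 0.842)² · (0.57·0.43 + 0.79·0.21) / (-0.22)²
  = (3.418)² · (0.2451 + 0.1659) / 0.0484
  = 11.6827 · 0.4110 / 0.0484
  = 99.21
Round up → n = 100 per group.

n = 100 per group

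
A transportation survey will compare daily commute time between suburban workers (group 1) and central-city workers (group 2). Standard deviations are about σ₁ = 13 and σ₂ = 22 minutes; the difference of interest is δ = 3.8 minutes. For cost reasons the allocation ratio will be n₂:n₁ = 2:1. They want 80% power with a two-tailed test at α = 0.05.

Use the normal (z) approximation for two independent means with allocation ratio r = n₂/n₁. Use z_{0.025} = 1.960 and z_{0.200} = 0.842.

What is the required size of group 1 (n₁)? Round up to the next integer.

n₁ = (z_{α/2} + z_β)² · (σ₁² + σ₂²/r) / δ²
   = (1.960 + 0.842)² · (13² + 22²/2) / 3.8²
   = 7.8512 · (169 + 242) / 14.44
   = 7.8512 · 411 / 14.44
   = 223.47
Round up → n₁ = 224; n₂ = r·n₁ = 2 × 224 = 448.

n₁ = 224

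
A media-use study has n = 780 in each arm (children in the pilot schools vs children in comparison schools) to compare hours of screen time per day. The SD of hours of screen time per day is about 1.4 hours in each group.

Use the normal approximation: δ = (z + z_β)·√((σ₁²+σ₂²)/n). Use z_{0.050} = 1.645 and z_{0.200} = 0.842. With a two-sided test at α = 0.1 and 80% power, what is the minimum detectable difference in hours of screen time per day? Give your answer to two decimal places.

Minimum detectable difference ≈ 0.18 hours

δ = (z_{α/2} + z_β) · √((σ₁²+σ₂²)/n)
  = (1.645 + 0.842) · √(3.92/780)
  = 2.487 · √0.00503
  = 2.487 · 0.0709
  = 0.1763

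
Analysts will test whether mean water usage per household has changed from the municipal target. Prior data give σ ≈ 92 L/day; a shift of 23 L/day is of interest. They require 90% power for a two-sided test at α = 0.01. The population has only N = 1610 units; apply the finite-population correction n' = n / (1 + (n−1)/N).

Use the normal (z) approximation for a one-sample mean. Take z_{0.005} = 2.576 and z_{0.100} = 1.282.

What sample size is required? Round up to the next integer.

n = (z_{α/2} + z_β)² · σ² / δ²
  = (2.576 + 1.282)² · 92² / 23²
  = 14.8842 · 8464 / 529
  = 238.15
Finite-population correction (N = 1610): 238.15 / (1 + (238.15 − 1)/1610) = 207.57.
Round up → n = 208.

n = 208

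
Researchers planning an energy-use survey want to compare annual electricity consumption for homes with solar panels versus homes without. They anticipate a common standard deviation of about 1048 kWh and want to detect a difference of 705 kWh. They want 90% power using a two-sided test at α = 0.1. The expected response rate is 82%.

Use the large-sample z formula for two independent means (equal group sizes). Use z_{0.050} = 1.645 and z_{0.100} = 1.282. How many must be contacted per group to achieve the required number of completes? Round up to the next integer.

n = 47 per group

n = (z_{α/2} + z_β)² · (σ₁² + σ₂²) / δ²
  = (1.645 + 1.282)² · (2·1048² = 2196608) / 705²
  = 8.5673 · 2196608 / 497025
  = 37.86
Adjust for 82% response: 37.86 / 0.82 = 46.17.
Round up → n = 47 per group.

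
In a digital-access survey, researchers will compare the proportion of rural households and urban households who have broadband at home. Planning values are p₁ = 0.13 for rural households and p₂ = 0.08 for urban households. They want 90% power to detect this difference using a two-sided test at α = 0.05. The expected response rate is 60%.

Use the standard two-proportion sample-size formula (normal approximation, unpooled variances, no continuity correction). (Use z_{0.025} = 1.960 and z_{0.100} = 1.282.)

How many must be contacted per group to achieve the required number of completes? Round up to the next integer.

n = 1309 per group

n = (z_{α/2} + z_β)² · [p₁(1−p₁) + p₂(1−p₂)] / (p₁ − p₂)²
  = (1.960 + 1.282)² · (0.13·0.87 + 0.08·0.92) / (0.05)²
  = (3.242)² · (0.1131 + 0.0736) / 0.0025
  = 10.5106 · 0.1867 / 0.0025
  = 784.93
Adjust for 60% response: 784.93 / 0.60 = 1308.21.
Round up → n = 1309 per group.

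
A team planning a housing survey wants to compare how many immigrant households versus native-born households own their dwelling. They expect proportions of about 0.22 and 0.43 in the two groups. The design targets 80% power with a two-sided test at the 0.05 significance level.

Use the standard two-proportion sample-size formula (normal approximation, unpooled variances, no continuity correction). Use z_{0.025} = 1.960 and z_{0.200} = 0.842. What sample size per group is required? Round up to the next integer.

n = (z_{α/2} + z_β)² · [p₁(1−p₁) + p₂(1−p₂)] / (p₁ − p₂)²
  = (1.960 + 0.842)² · (0.22·0.78 + 0.43·0.57) / (-0.21)²
  = (2.802)² · (0.1716 + 0.2451) / 0.0441
  = 7.8512 · 0.4167 / 0.0441
  = 74.19
Round up → n = 75 per group.

n = 75 per group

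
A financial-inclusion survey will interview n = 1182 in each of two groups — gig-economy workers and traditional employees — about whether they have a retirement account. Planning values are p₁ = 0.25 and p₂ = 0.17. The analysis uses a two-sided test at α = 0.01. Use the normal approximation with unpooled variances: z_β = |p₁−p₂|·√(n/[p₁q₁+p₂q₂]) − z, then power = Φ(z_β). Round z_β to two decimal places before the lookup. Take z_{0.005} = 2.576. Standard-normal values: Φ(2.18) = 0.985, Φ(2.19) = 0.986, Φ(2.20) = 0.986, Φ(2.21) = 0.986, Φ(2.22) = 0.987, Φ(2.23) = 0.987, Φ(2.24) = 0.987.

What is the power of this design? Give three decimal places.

z_β = |p₁−p₂|·√(n/[p₁q₁+p₂q₂]) − z_{α/2}
    = 0.08 · √(1182/0.3286) − 2.576
    = 0.08 · 59.9756 − 2.576
    = 4.7981 − 2.576 = 2.2221 → 2.22
Power = Φ(2.22) = 0.987.

Power ≈ 0.987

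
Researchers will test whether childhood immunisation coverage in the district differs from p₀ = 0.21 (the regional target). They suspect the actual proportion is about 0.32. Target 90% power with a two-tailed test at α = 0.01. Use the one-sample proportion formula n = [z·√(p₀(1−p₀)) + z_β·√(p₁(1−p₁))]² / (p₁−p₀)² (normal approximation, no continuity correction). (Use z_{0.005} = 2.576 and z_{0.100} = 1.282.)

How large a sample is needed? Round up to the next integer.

n = [z_{α/2}·√(p₀q₀) + z_β·√(p₁q₁)]² / (p₁ − p₀)²
  = [2.576·√(0.21·0.79) + 1.282·√(0.32·0.68)]² / (0.11)²
  = [2.576·0.4073 + 1.282·0.4665]² / 0.0121
  = [1.6472]² / 0.0121
  = 224.25
Round up → n = 225.

n = 225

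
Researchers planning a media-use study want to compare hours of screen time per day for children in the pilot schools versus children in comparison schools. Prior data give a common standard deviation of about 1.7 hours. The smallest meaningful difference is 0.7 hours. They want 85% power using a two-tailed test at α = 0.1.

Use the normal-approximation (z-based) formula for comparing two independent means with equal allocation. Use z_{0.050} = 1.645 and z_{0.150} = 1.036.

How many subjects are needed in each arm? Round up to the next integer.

n = 85 per group

n = (z_{α/2} + z_β)² · (σ₁² + σ₂²) / δ²
  = (1.645 + 1.036)² · (2·1.7² = 5.78) / 0.7²
  = 7.1878 · 5.78 / 0.49
  = 84.79
Round up → n = 85 per group.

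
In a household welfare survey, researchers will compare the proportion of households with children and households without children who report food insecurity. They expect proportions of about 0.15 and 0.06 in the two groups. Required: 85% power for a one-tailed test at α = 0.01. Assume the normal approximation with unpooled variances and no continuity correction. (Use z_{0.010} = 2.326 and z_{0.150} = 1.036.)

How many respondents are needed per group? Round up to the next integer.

n = 257 per group

n = (z_α + z_β)² · [p₁(1−p₁) + p₂(1−p₂)] / (p₁ − p₂)²
  = (2.326 + 1.036)² · (0.15·0.85 + 0.06·0.94) / (0.09)²
  = (3.362)² · (0.1275 + 0.0564) / 0.0081
  = 11.3030 · 0.1839 / 0.0081
  = 256.62
Round up → n = 257 per group.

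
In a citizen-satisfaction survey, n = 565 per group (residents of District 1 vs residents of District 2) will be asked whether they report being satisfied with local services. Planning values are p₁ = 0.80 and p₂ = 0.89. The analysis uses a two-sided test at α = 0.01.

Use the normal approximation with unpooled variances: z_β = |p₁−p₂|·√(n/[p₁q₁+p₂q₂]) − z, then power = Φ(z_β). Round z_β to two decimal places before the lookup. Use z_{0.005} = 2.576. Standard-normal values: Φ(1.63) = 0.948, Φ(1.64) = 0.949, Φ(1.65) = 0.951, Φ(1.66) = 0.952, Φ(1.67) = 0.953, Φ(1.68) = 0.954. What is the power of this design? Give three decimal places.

Power ≈ 0.949

z_β = |p₁−p₂|·√(n/[p₁q₁+p₂q₂]) − z_{α/2}
    = 0.09 · √(565/0.2579) − 2.576
    = 0.09 · 46.8057 − 2.576
    = 4.2125 − 2.576 = 1.6365 → 1.64
Power = Φ(1.64) = 0.949.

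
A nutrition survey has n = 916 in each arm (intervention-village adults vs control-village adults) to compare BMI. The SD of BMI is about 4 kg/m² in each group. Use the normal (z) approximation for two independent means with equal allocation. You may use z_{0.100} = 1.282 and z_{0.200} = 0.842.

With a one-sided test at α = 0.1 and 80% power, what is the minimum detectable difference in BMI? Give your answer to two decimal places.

Minimum detectable difference ≈ 0.40 kg/m²

δ = (z_α + z_β) · √((σ₁²+σ₂²)/n)
  = (1.282 + 0.842) · √(32/916)
  = 2.124 · √0.03493
  = 2.124 · 0.1869
  = 0.3970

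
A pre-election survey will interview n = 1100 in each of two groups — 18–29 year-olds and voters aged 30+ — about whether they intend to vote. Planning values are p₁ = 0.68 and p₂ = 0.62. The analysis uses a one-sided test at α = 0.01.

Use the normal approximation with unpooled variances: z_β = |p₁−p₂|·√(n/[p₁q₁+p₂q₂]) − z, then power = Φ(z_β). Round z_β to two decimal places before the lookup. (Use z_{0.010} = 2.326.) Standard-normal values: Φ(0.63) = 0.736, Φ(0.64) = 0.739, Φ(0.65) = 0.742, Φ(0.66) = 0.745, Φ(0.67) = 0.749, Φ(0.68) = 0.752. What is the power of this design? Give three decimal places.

Power ≈ 0.736

z_β = |p₁−p₂|·√(n/[p₁q₁+p₂q₂]) − z_α
    = 0.06 · √(1100/0.4532) − 2.326
    = 0.06 · 49.2665 − 2.326
    = 2.9560 − 2.326 = 0.6300 → 0.63
Power = Φ(0.63) = 0.736.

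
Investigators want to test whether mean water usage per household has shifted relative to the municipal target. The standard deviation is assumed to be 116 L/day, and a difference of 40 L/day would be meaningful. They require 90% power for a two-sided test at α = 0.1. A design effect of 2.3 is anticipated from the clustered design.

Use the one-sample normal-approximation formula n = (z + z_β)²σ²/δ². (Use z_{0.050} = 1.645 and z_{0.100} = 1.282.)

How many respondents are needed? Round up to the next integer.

n = (z_{α/2} + z_β)² · σ² / δ²
  = (1.645 + 1.282)² · 116² / 40²
  = 8.5673 · 13456 / 1600
  = 72.05
Design effect: 2.3 × 72.05 = 165.72.
Round up → n = 166.

n = 166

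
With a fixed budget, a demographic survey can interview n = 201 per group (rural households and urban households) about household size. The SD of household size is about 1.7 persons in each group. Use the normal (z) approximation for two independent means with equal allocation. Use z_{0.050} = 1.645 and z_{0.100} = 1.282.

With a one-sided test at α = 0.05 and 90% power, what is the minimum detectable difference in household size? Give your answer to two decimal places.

Minimum detectable difference ≈ 0.50 persons

δ = (z_α + z_β) · √((σ₁²+σ₂²)/n)
  = (1.645 + 1.282) · √(5.78/201)
  = 2.927 · √0.02876
  = 2.927 · 0.1696
  = 0.4964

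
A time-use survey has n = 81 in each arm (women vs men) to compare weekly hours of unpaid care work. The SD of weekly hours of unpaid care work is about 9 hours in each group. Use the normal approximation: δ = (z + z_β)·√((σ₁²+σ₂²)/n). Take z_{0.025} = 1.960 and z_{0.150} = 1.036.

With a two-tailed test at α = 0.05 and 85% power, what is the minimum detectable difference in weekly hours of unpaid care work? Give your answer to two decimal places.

δ = (z_{α/2} + z_β) · √((σ₁²+σ₂²)/n)
  = (1.960 + 1.036) · √(162/81)
  = 2.996 · √2
  = 2.996 · 1.4142
  = 4.2370

Minimum detectable difference ≈ 4.24 hours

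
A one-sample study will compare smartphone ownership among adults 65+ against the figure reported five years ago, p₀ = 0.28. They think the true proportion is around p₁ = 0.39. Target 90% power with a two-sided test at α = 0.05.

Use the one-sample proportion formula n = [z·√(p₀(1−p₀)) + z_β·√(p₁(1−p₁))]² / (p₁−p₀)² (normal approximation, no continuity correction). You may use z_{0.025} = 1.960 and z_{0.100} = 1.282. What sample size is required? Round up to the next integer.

n = 188

n = [z_{α/2}·√(p₀q₀) + z_β·√(p₁q₁)]² / (p₁ − p₀)²
  = [1.960·√(0.28·0.72) + 1.282·√(0.39·0.61)]² / (0.11)²
  = [1.960·0.4490 + 1.282·0.4877]² / 0.0121
  = [1.5053]² / 0.0121
  = 187.28
Round up → n = 188.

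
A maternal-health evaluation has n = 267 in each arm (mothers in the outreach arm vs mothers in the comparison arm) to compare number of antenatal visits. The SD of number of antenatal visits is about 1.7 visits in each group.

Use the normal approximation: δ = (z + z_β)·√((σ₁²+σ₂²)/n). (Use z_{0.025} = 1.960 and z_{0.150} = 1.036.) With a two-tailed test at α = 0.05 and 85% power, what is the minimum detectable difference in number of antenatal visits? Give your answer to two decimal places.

δ = (z_{α/2} + z_β) · √((σ₁²+σ₂²)/n)
  = (1.960 + 1.036) · √(5.78/267)
  = 2.996 · √0.02165
  = 2.996 · 0.1471
  = 0.4408

Minimum detectable difference ≈ 0.44 visits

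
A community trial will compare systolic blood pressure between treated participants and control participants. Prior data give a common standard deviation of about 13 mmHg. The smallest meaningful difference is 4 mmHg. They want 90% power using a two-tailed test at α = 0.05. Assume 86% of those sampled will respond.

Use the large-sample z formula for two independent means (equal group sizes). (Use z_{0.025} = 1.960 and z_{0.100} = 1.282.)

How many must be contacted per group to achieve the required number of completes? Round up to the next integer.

n = (z_{α/2} + z_β)² · (σ₁² + σ₂²) / δ²
  = (1.960 + 1.282)² · (2·13² = 338) / 4²
  = 10.5106 · 338 / 16
  = 222.04
Adjust for 86% response: 222.04 / 0.86 = 258.18.
Round up → n = 259 per group.

n = 259 per group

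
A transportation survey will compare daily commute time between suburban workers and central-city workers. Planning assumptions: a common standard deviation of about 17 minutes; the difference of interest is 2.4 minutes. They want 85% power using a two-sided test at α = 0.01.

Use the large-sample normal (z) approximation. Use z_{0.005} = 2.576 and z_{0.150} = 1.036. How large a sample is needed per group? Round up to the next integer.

n = (z_{α/2} + z_β)² · (σ₁² + σ₂²) / δ²
  = (2.576 + 1.036)² · (2·17² = 578) / 2.4²
  = 13.0465 · 578 / 5.76
  = 1309.18
Round up → n = 1310 per group.

n = 1310 per group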